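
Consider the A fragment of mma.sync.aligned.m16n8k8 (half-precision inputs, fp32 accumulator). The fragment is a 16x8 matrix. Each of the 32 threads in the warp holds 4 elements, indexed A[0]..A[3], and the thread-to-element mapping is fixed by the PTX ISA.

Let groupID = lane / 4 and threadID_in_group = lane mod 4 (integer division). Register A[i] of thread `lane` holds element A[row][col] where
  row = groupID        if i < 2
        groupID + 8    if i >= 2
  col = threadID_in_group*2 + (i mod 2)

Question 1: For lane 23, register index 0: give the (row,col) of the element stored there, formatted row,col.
23: gr=5,th=3
[0] (5+0,3*2+0) = (5,6)

5,6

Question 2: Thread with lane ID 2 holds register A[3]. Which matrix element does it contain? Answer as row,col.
8,5

lane 2=>2/4=0, 2 mod 4=2
i=3  r:0+8=>8  c:2·2+1=>5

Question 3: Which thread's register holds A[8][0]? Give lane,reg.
r:8=>grp=0,rB=1  c:0=>tig=0,lo=0
L=0*4+0=0  i=1*2+0=2

0,2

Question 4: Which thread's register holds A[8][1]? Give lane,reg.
0,3

r=8→G=0,rhi=1  c=1→T=0,p=1
L=0*4+0=0  i=1*2+1=3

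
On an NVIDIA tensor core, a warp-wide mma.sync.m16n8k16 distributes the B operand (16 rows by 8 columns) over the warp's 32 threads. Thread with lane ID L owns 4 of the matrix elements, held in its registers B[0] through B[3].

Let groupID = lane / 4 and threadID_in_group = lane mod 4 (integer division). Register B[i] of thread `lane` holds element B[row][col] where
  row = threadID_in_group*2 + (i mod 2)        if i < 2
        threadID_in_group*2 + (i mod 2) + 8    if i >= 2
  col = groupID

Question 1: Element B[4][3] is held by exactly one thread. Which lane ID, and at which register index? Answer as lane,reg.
c=3->g=3  r=4->rb=0,t=2,b0=0
L=3*4+2=14  i=0*2+0=0

14,0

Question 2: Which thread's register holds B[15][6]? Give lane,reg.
27,3

c:6=>grp=6  r:15=>rB=1,tig=3,lo=1
L=6*4+3=27  i=1*2+1=3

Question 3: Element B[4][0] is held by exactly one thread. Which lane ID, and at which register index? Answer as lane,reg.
c:0=>grp=0  r:4=>rB=0,tig=2,lo=0
L=0*4+2=2  i=0*2+0=0

2,0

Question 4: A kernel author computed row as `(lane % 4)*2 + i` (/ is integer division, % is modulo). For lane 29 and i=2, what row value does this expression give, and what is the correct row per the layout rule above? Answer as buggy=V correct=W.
buggy=4 correct=10

`(lane % 4)*2 + i`[29,2]->4
L=29->gid=29>>2=7, tid=29&3=1
[2]->row 1·2+0+8=10  col gid=7
row: 4 vs 10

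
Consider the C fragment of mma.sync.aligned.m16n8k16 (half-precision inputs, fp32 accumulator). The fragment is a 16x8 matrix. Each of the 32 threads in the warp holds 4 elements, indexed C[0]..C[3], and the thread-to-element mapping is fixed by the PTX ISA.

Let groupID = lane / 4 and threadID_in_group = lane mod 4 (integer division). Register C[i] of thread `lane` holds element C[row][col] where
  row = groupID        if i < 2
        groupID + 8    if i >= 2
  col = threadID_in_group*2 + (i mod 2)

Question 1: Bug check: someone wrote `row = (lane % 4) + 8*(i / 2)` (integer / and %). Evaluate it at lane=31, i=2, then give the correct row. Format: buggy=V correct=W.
`(lane % 4) + 8*(i / 2)`[31,2]⇒11
L=31⇒gr=31>>2=7, th=31&3=3
[2]⇒row 7+8=15  col 3·2+0=6
row: 11 vs 15

buggy=11 correct=15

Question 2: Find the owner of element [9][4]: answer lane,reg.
6,2

r: 9->gid=1,r8=1  c: 4->tid=2,i&1=0
L=1*4+2=6  i=1*2+0=2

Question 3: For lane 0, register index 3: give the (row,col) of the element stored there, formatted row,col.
8,1

0: gid=0,tid=0
[3] (0+8,0*2+1) = (8,1)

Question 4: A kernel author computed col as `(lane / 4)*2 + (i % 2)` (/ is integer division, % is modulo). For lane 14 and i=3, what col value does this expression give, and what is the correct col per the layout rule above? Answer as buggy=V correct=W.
buggy=7 correct=5

`(lane / 4)*2 + (i % 2)`[14,3]⇒7
L=14⇒gr=14>>2=3, th=14&3=2
[3]⇒row 3+8=11  col 2·2+1=5
col: 7 vs 5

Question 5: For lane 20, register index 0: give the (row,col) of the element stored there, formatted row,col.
5,0

20: gid=5,tid=0
[0] (5+0,0*2+0) = (5,0)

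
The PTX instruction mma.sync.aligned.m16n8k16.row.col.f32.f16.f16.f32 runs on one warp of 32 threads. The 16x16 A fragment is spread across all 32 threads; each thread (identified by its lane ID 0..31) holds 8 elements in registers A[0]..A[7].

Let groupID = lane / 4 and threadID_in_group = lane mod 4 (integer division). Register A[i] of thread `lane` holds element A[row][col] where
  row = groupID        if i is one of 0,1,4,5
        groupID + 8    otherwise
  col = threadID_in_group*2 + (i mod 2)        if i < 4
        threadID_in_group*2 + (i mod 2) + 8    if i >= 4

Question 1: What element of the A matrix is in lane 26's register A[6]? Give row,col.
L=26→G=26>>2=6, T=26&3=2
[6]→row 6+8=14  col 2·2+0+8=12

14,12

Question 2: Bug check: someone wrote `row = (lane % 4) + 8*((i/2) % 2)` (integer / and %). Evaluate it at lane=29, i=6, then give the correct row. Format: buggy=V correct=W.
`(lane % 4) + 8*((i/2) % 2)`[29,6]=>9
L=29=>grp=29>>2=7, tig=29&3=1
[6]=>row 7+8=15  col 1·2+0+8=10
row: 9 vs 15

buggy=9 correct=15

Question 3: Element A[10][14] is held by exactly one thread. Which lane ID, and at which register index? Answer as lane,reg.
r=10⇒gr=2,Rb=1  c=14⇒Cb=1,th=3,odd=0
L=2*4+3=11  i=1*4+1*2+0=6

11,6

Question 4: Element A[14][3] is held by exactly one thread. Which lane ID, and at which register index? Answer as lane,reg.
r: 14->gid=6,r8=1  c: 3->c8=0,tid=1,i&1=1
L=6*4+1=25  i=0*4+1*2+1=3

25,3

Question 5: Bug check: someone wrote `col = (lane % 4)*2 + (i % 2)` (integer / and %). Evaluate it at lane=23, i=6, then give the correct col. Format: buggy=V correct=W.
`(lane % 4)*2 + (i % 2)`[23,6]→6
L=23→G=23>>2=5, T=23&3=3
[6]→row 5+8=13  col 3·2+0+8=14
col: 6 vs 14

buggy=6 correct=14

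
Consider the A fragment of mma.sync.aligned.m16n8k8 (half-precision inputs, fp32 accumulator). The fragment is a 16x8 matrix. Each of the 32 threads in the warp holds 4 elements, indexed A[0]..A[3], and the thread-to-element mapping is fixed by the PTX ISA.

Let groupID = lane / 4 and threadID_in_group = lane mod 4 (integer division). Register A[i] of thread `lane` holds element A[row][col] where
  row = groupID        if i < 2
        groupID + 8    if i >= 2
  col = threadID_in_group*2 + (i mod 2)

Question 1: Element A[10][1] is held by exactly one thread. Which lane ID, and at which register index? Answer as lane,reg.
8,3

r=10->g=2,rb=1  c=1->t=0,b0=1
L=2*4+0=8  i=1*2+1=3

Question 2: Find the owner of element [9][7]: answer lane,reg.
r=9⇒gr=1,Rb=1  c=7⇒th=3,odd=1
L=1*4+3=7  i=1*2+1=3

7,3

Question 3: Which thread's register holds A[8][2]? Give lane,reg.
r: 8->gid=0,r8=1  c: 2->tid=1,i&1=0
L=0*4+1=1  i=1*2+0=2

1,2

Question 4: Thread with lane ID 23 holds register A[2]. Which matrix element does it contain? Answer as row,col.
lane 23: G=5 (23/4), T=3 (23%4)
i=2: r=5+8=13, c=3*2+0=6

13,6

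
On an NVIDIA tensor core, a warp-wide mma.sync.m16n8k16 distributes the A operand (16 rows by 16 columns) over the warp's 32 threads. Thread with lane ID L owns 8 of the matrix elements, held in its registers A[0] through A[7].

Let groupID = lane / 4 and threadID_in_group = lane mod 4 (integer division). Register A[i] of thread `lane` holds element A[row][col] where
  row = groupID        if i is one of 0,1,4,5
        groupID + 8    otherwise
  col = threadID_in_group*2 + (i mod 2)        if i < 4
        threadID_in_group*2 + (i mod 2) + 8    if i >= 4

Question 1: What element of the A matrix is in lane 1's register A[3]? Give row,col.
8,3

lane 1=>1/4=0, 1 mod 4=1
i=3  r:0+8=>8  c:2·1+1+0=>3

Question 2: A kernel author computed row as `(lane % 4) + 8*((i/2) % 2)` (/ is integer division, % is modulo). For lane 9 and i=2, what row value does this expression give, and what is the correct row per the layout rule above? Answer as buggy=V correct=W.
buggy=9 correct=10

`(lane % 4) + 8*((i/2) % 2)`[9,2]->9
lane 9->9/4=2, 9 mod 4=1
i=2  r:2+8->10  c:2·1+0+0->2
row: 9 vs 10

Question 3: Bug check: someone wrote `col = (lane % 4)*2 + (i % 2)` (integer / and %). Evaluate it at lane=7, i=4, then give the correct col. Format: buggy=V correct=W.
buggy=6 correct=14

`(lane % 4)*2 + (i % 2)`[7,4]=>6
L=7=>grp=7>>2=1, tig=7&3=3
[4]=>row 1+0=1  col 3·2+0+8=14
col: 6 vs 14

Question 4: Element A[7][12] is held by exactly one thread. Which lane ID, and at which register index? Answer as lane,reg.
r:7=>grp=7,rB=0  c:12=>cB=1,tig=2,lo=0
L=7*4+2=30  i=1*4+0*2+0=4

30,4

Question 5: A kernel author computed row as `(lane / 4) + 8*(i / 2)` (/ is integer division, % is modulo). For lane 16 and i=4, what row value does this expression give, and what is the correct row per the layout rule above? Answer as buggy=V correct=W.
`(lane / 4) + 8*(i / 2)`[16,4]⇒20
lane 16: gr=4 (16/4), th=0 (16%4)
i=4: r=4+0=4, c=0*2+0+8=8
row: 20 vs 4

buggy=20 correct=4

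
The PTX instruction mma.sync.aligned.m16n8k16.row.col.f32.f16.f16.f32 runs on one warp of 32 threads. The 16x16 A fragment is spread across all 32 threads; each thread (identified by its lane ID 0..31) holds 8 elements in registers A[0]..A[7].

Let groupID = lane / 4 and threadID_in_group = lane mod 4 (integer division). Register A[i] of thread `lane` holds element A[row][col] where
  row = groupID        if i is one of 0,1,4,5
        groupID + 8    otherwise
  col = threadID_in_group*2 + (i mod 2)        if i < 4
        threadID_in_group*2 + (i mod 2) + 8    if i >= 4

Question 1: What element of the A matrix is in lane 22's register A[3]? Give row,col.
13,5

L=22⇒gr=22>>2=5, th=22&3=2
[3]⇒row 5+8=13  col 2·2+1+0=5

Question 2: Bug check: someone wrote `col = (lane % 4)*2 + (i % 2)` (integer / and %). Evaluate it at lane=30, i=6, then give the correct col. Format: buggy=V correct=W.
`(lane % 4)*2 + (i % 2)`[30,6]->4
lane 30: g=7 (30/4), t=2 (30%4)
i=6: r=7+8=15, c=2*2+0+8=12
col: 4 vs 12

buggy=4 correct=12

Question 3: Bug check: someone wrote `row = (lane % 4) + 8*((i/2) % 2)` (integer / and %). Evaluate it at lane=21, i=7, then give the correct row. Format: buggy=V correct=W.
buggy=9 correct=13

`(lane % 4) + 8*((i/2) % 2)`[21,7]=>9
21: grp=5,tig=1
[7] (5+8,1*2+1+8) = (13,11)
row: 9 vs 13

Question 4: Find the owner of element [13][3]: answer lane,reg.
21,3

r: 13->gid=5,r8=1  c: 3->c8=0,tid=1,i&1=1
L=5*4+1=21  i=0*4+1*2+1=3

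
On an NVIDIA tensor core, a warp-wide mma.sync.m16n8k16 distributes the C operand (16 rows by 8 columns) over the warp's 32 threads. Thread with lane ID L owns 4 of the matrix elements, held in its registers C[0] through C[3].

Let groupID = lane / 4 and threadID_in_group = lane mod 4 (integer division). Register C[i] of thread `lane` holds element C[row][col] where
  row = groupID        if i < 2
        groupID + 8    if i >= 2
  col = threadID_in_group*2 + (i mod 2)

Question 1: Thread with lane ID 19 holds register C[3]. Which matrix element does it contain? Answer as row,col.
12,7

L=19=>grp=19>>2=4, tig=19&3=3
[3]=>row 4+8=12  col 3·2+1=7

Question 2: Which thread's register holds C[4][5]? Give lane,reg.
18,1

r=4→G=4,rhi=0  c=5→T=2,p=1
L=4*4+2=18  i=0*2+1=1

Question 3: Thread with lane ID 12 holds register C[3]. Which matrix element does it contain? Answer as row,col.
11,1

12: grp=3,tig=0
[3] (3+8,0*2+1) = (11,1)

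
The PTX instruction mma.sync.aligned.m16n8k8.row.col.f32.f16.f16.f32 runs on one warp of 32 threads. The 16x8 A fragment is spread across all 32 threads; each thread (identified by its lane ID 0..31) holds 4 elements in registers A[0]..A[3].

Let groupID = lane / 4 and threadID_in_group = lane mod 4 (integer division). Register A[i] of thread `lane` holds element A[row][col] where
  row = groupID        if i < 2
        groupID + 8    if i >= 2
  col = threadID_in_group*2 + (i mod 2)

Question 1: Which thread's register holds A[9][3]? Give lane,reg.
5,3

r=9->g=1,rb=1  c=3->t=1,b0=1
L=1*4+1=5  i=1*2+1=3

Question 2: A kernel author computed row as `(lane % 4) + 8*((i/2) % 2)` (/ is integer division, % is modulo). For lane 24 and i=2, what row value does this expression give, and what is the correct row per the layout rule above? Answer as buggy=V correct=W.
`(lane % 4) + 8*((i/2) % 2)`[24,2]->8
lane 24: gid=6 (24/4), tid=0 (24%4)
i=2: r=6+8=14, c=0*2+0=0
row: 8 vs 14

buggy=8 correct=14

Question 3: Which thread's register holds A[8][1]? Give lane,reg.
0,3

r:8=>grp=0,rB=1  c:1=>tig=0,lo=1
L=0*4+0=0  i=1*2+1=3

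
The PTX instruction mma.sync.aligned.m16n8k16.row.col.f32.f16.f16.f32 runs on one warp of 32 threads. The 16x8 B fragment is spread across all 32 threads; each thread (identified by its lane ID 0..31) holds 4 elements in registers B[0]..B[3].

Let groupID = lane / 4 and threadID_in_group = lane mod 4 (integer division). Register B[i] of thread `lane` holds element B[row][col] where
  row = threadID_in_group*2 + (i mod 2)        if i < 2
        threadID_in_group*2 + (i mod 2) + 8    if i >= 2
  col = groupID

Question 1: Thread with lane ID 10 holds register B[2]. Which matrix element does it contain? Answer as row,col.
lane 10⇒10/4=2, 10 mod 4=2
i=2  r:2·2+0+8⇒12  c:2

12,2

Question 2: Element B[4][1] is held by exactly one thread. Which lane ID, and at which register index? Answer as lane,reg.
6,0

c:1=>grp=1  r:4=>rB=0,tig=2,lo=0
L=1*4+2=6  i=0*2+0=0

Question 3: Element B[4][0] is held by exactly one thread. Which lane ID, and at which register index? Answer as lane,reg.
2,0

c=0⇒gr=0  r=4⇒Rb=0,th=2,odd=0
L=0*4+2=2  i=0*2+0=0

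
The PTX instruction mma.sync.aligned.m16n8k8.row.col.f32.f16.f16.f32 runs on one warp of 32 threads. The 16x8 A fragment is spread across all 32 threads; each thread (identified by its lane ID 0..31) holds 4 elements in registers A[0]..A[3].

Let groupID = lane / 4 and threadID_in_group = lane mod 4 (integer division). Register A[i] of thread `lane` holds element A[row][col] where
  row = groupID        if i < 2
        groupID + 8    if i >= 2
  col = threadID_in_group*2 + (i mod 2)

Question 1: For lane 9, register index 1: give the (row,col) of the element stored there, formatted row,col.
9: gr=2,th=1
[1] (2+0,1*2+1) = (2,3)

2,3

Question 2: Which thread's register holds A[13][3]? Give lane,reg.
r:13=>grp=5,rB=1  c:3=>tig=1,lo=1
L=5*4+1=21  i=1*2+1=3

21,3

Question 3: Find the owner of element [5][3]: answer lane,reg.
21,1

r=5⇒gr=5,Rb=0  c=3⇒th=1,odd=1
L=5*4+1=21  i=0*2+1=1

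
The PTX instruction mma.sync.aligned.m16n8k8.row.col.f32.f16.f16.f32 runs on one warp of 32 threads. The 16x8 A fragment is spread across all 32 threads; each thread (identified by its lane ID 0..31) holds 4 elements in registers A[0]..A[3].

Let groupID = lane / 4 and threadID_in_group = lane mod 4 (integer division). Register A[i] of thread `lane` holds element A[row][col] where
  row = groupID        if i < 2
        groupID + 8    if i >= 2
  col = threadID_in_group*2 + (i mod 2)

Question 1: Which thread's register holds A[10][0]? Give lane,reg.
r: 10->gid=2,r8=1  c: 0->tid=0,i&1=0
L=2*4+0=8  i=1*2+0=2

8,2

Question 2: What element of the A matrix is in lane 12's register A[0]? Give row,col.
3,0

lane 12: g=3 (12/4), t=0 (12%4)
i=0: r=3+0=3, c=0*2+0=0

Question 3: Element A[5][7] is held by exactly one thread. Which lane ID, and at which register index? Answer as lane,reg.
r=5⇒gr=5,Rb=0  c=7⇒th=3,odd=1
L=5*4+3=23  i=0*2+1=1

23,1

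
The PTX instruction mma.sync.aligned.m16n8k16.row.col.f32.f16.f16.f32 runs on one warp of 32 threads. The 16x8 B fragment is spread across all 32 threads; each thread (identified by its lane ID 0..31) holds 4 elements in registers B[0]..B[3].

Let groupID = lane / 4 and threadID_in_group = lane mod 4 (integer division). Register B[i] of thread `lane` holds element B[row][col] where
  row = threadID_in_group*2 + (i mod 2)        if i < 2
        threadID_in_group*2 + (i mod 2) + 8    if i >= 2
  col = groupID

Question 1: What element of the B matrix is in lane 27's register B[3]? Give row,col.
lane 27: g=6 (27/4), t=3 (27%4)
i=3: r=3*2+1+8=15, c=g=6

15,6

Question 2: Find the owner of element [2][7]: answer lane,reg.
c: 7->gid=7  r: 2->r8=0,tid=1,i&1=0
L=7*4+1=29  i=0*2+0=0

29,0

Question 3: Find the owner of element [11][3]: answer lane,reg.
13,3

c=3→G=3  r=11→rhi=1,T=1,p=1
L=3*4+1=13  i=1*2+1=3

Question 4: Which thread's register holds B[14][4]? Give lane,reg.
19,2

c=4→G=4  r=14→rhi=1,T=3,p=0
L=4*4+3=19  i=1*2+0=2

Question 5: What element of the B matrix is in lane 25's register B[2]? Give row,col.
10,6

L=25→G=25>>2=6, T=25&3=1
[2]→row 1·2+0+8=10  col G=6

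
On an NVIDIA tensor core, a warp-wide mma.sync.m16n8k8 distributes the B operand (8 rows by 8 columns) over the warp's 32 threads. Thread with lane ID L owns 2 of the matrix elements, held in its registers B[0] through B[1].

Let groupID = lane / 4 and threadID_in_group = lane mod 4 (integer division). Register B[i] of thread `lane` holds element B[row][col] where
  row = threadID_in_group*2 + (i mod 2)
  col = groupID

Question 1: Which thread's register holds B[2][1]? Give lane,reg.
5,0

c=1->g=1  r=2->t=1,b0=0
L=1*4+1=5  i=0=0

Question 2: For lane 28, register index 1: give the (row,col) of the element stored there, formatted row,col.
L=28⇒gr=28>>2=7, th=28&3=0
[1]⇒row 0·2+1=1  col gr=7

1,7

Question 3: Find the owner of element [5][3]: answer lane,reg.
14,1

c=3->g=3  r=5->t=2,b0=1
L=3*4+2=14  i=1=1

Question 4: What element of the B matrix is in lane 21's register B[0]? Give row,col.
lane 21: gr=5 (21/4), th=1 (21%4)
i=0: r=1*2+0=2, c=gr=5

2,5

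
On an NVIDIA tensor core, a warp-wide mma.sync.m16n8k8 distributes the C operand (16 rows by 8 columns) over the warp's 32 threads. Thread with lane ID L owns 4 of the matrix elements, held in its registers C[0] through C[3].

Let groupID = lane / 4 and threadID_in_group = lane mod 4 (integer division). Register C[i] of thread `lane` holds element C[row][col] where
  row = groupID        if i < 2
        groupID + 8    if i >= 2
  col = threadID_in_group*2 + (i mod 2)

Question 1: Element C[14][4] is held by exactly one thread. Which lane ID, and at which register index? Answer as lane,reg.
26,2

r=14⇒gr=6,Rb=1  c=4⇒th=2,odd=0
L=6*4+2=26  i=1*2+0=2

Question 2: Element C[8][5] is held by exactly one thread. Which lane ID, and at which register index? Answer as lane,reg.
2,3

r:8=>grp=0,rB=1  c:5=>tig=2,lo=1
L=0*4+2=2  i=1*2+1=3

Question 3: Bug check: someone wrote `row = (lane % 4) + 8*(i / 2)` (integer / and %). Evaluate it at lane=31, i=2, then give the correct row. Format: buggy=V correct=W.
`(lane % 4) + 8*(i / 2)`[31,2]⇒11
lane 31⇒31/4=7, 31 mod 4=3
i=2  r:7+8⇒15  c:2·3+0⇒6
row: 11 vs 15

buggy=11 correct=15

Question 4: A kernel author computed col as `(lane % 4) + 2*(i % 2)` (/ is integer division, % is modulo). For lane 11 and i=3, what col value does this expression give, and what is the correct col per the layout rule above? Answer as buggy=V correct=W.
buggy=5 correct=7

`(lane % 4) + 2*(i % 2)`[11,3]->5
L=11->g=11>>2=2, t=11&3=3
[3]->row 2+8=10  col 3·2+1=7
col: 5 vs 7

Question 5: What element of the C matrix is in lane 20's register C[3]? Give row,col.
L=20->g=20>>2=5, t=20&3=0
[3]->row 5+8=13  col 0·2+1=1

13,1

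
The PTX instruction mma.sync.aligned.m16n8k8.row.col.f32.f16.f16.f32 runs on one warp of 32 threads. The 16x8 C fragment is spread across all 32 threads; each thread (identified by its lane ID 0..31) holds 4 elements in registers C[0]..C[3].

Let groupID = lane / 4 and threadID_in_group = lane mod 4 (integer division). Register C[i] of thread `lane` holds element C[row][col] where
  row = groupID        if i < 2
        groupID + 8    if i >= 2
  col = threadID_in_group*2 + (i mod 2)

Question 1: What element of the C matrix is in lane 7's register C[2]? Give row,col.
L=7⇒gr=7>>2=1, th=7&3=3
[2]⇒row 1+8=9  col 3·2+0=6

9,6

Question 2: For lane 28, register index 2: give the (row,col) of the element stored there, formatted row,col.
lane 28->28/4=7, 28 mod 4=0
i=2  r:7+8->15  c:2·0+0->0

15,0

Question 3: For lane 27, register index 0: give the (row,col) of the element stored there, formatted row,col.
lane 27->27/4=6, 27 mod 4=3
i=0  r:6+0->6  c:2·3+0->6

6,6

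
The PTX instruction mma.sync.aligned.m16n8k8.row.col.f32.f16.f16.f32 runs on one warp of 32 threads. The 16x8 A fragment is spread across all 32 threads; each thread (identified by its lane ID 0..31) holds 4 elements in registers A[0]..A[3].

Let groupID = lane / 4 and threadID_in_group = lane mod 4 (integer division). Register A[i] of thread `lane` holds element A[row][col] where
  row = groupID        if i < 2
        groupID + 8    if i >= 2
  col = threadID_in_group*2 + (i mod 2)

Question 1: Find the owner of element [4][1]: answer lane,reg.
r=4->g=4,rb=0  c=1->t=0,b0=1
L=4*4+0=16  i=0*2+1=1

16,1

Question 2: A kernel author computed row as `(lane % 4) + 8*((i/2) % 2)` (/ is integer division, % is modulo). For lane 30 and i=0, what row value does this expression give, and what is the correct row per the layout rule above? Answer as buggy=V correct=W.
`(lane % 4) + 8*((i/2) % 2)`[30,0]⇒2
L=30⇒gr=30>>2=7, th=30&3=2
[0]⇒row 7+0=7  col 2·2+0=4
row: 2 vs 7

buggy=2 correct=7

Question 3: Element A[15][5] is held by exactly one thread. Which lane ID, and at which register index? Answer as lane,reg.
30,3

r=15→G=7,rhi=1  c=5→T=2,p=1
L=7*4+2=30  i=1*2+1=3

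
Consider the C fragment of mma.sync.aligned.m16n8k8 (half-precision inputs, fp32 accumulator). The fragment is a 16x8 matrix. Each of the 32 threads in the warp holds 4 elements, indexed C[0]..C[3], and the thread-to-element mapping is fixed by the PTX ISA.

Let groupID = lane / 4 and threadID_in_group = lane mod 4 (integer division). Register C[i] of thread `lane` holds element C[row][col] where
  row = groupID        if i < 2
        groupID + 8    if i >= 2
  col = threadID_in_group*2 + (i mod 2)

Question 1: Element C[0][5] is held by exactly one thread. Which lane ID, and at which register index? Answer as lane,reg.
r: 0->gid=0,r8=0  c: 5->tid=2,i&1=1
L=0*4+2=2  i=0*2+1=1

2,1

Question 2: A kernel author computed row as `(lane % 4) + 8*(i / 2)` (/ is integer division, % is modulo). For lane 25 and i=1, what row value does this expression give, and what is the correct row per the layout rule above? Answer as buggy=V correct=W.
`(lane % 4) + 8*(i / 2)`[25,1]⇒1
25: gr=6,th=1
[1] (6+0,1*2+1) = (6,3)
row: 1 vs 6

buggy=1 correct=6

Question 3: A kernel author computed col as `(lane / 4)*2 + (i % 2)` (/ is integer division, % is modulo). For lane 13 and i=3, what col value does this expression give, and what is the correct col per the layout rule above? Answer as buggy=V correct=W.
`(lane / 4)*2 + (i % 2)`[13,3]=>7
lane 13: grp=3 (13/4), tig=1 (13%4)
i=3: r=3+8=11, c=1*2+1=3
col: 7 vs 3

buggy=7 correct=3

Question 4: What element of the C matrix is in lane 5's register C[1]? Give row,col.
1,3

L=5=>grp=5>>2=1, tig=5&3=1
[1]=>row 1+0=1  col 1·2+1=3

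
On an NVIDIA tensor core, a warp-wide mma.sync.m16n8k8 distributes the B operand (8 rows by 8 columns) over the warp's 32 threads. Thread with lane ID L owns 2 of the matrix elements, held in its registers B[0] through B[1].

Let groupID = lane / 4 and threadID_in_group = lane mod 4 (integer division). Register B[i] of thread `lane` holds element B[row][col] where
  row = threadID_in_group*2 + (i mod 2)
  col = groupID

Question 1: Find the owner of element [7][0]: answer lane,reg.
c:0=>grp=0  r:7=>tig=3,lo=1
L=0*4+3=3  i=1=1

3,1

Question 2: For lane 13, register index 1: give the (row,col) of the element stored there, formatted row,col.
3,3

lane 13→13/4=3, 13 mod 4=1
i=1  r:2·1+1→3  c:3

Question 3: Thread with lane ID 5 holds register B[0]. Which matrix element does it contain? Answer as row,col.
2,1

5: gid=1,tid=1
[0] (1*2+0,1) = (2,1)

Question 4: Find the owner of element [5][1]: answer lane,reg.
6,1

c=1⇒gr=1  r=5⇒th=2,odd=1
L=1*4+2=6  i=1=1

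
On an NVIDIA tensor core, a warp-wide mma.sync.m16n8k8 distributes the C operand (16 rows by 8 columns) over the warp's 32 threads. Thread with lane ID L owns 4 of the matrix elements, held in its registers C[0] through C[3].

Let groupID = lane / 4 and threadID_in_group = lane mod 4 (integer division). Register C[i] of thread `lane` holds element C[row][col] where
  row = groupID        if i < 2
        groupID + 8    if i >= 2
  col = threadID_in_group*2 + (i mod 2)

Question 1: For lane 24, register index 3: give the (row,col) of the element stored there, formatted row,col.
14,1

24: G=6,T=0
[3] (6+8,0*2+1) = (14,1)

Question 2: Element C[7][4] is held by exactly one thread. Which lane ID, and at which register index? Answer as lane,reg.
30,0

r: 7->gid=7,r8=0  c: 4->tid=2,i&1=0
L=7*4+2=30  i=0*2+0=0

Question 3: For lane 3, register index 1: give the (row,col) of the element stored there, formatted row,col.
0,7

3: gid=0,tid=3
[1] (0+0,3*2+1) = (0,7)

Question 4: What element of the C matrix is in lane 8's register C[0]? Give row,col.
2,0

lane 8→8/4=2, 8 mod 4=0
i=0  r:2+0→2  c:2·0+0→0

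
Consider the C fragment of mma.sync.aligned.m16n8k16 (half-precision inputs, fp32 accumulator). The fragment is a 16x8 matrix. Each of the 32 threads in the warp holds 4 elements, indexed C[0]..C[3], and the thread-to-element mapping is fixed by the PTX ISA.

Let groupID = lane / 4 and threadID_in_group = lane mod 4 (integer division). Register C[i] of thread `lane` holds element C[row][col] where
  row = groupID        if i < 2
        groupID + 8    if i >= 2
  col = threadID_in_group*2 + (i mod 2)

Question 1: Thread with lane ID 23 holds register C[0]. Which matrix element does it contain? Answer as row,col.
lane 23: gid=5 (23/4), tid=3 (23%4)
i=0: r=5+0=5, c=3*2+0=6

5,6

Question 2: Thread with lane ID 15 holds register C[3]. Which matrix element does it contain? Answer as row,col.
lane 15: g=3 (15/4), t=3 (15%4)
i=3: r=3+8=11, c=3*2+1=7

11,7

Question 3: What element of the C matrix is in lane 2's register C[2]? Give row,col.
8,4

2: g=0,t=2
[2] (0+8,2*2+0) = (8,4)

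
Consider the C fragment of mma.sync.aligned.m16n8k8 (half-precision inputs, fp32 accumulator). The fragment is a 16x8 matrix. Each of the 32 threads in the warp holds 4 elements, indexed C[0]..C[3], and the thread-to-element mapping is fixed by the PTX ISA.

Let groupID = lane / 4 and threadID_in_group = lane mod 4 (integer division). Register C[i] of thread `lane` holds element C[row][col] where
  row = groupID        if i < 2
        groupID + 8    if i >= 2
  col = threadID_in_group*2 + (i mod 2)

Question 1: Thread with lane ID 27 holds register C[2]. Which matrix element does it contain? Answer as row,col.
14,6

L=27->gid=27>>2=6, tid=27&3=3
[2]->row 6+8=14  col 3·2+0=6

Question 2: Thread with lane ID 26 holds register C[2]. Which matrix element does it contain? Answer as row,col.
14,4

lane 26: gr=6 (26/4), th=2 (26%4)
i=2: r=6+8=14, c=2*2+0=4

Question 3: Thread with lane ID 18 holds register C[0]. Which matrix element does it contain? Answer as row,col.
lane 18: G=4 (18/4), T=2 (18%4)
i=0: r=4+0=4, c=2*2+0=4

4,4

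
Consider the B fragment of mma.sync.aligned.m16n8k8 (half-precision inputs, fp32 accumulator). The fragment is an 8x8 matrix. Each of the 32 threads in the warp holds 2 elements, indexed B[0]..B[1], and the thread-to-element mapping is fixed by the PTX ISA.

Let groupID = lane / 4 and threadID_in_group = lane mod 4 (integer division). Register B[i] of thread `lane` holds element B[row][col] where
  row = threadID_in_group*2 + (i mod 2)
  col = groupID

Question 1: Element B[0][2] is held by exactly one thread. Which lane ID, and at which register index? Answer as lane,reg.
c=2→G=2  r=0→T=0,p=0
L=2*4+0=8  i=0=0

8,0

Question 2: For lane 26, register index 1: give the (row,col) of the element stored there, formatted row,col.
L=26->g=26>>2=6, t=26&3=2
[1]->row 2·2+1=5  col g=6

5,6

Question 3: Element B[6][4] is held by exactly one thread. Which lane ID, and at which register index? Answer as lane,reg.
19,0

c: 4->gid=4  r: 6->tid=3,i&1=0
L=4*4+3=19  i=0=0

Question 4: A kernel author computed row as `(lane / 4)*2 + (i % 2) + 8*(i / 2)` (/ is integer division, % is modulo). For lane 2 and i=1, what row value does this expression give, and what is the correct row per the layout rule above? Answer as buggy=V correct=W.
buggy=1 correct=5

`(lane / 4)*2 + (i % 2) + 8*(i / 2)`[2,1]->1
L=2->gid=2>>2=0, tid=2&3=2
[1]->row 2·2+1=5  col gid=0
row: 1 vs 5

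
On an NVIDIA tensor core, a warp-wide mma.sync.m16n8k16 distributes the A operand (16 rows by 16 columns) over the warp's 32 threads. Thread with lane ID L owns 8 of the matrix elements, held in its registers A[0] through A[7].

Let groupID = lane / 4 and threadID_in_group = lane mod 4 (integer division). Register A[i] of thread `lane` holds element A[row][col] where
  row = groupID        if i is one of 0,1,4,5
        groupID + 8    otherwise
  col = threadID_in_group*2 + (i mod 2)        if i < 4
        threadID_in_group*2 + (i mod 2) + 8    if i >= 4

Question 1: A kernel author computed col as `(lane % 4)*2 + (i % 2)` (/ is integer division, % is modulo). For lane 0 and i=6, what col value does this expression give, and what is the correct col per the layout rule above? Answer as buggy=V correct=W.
`(lane % 4)*2 + (i % 2)`[0,6]->0
lane 0->0/4=0, 0 mod 4=0
i=6  r:0+8->8  c:2·0+0+8->8
col: 0 vs 8

buggy=0 correct=8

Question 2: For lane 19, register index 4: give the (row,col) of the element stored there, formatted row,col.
L=19=>grp=19>>2=4, tig=19&3=3
[4]=>row 4+0=4  col 3·2+0+8=14

4,14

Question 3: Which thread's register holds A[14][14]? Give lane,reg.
r:14=>grp=6,rB=1  c:14=>cB=1,tig=3,lo=0
L=6*4+3=27  i=1*4+1*2+0=6

27,6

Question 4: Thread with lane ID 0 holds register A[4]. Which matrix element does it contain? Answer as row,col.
lane 0: gr=0 (0/4), th=0 (0%4)
i=4: r=0+0=0, c=0*2+0+8=8

0,8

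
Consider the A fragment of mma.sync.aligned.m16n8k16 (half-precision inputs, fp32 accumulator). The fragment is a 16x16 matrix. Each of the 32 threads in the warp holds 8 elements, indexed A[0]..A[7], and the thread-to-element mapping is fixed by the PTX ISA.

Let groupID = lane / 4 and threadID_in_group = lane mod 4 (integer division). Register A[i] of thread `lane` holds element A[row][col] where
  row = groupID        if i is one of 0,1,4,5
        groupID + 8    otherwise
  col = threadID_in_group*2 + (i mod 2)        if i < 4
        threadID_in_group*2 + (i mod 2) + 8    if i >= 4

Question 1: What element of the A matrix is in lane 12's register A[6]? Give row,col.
11,8

lane 12=>12/4=3, 12 mod 4=0
i=6  r:3+8=>11  c:2·0+0+8=>8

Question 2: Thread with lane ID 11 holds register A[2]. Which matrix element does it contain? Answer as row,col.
lane 11=>11/4=2, 11 mod 4=3
i=2  r:2+8=>10  c:2·3+0+0=>6

10,6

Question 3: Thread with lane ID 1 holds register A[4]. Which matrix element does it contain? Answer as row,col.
0,10

lane 1: grp=0 (1/4), tig=1 (1%4)
i=4: r=0+0=0, c=1*2+0+8=10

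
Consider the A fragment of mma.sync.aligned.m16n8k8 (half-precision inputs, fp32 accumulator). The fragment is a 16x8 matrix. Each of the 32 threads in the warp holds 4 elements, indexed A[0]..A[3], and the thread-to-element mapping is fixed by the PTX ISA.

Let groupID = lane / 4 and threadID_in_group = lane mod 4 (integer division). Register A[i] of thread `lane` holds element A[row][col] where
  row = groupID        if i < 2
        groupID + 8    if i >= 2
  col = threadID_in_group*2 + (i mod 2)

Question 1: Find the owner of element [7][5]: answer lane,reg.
r=7->g=7,rb=0  c=5->t=2,b0=1
L=7*4+2=30  i=0*2+1=1

30,1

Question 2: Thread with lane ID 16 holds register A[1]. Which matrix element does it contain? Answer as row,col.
4,1

lane 16: g=4 (16/4), t=0 (16%4)
i=1: r=4+0=4, c=0*2+1=1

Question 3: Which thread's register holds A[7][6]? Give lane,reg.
r=7→G=7,rhi=0  c=6→T=3,p=0
L=7*4+3=31  i=0*2+0=0

31,0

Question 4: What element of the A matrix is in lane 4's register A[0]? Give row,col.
1,0

L=4⇒gr=4>>2=1, th=4&3=0
[0]⇒row 1+0=1  col 0·2+0=0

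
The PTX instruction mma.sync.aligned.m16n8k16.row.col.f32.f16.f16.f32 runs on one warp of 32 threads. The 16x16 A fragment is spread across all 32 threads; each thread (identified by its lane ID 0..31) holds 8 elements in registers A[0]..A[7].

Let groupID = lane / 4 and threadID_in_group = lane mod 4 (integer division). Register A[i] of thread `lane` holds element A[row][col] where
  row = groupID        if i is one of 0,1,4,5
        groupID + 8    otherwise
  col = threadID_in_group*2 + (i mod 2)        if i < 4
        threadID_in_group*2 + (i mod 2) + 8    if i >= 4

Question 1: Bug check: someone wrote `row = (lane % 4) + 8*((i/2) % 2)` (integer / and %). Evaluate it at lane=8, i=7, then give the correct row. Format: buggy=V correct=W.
buggy=8 correct=10

`(lane % 4) + 8*((i/2) % 2)`[8,7]⇒8
8: gr=2,th=0
[7] (2+8,0*2+1+8) = (10,9)
row: 8 vs 10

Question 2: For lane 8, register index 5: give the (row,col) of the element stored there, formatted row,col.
lane 8→8/4=2, 8 mod 4=0
i=5  r:2+0→2  c:2·0+1+8→9

2,9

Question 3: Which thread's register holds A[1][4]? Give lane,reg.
r=1->g=1,rb=0  c=4->cb=0,t=2,b0=0
L=1*4+2=6  i=0*4+0*2+0=0

6,0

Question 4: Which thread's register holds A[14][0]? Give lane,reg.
24,2

r: 14->gid=6,r8=1  c: 0->c8=0,tid=0,i&1=0
L=6*4+0=24  i=0*4+1*2+0=2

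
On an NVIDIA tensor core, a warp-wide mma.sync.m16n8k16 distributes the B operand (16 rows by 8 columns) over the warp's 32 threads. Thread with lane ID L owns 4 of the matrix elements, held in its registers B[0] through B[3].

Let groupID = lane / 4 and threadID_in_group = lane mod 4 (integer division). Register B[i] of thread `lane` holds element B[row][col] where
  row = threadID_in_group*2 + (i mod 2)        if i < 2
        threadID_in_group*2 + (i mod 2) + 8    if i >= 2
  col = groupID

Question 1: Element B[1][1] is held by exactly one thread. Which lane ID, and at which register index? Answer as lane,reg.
c=1⇒gr=1  r=1⇒Rb=0,th=0,odd=1
L=1*4+0=4  i=0*2+1=1

4,1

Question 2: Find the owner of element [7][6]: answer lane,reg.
c=6->g=6  r=7->rb=0,t=3,b0=1
L=6*4+3=27  i=0*2+1=1

27,1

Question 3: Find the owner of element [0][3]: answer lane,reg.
12,0

c=3->g=3  r=0->rb=0,t=0,b0=0
L=3*4+0=12  i=0*2+0=0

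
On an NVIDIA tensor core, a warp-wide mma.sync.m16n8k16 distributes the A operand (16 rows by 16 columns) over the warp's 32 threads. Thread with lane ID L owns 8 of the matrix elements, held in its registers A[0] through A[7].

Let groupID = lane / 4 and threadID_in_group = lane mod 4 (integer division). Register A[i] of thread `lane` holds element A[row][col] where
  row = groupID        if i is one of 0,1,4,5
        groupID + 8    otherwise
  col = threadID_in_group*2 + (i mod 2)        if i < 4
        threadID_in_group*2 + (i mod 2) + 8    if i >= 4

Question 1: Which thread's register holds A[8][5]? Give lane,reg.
r: 8->gid=0,r8=1  c: 5->c8=0,tid=2,i&1=1
L=0*4+2=2  i=0*4+1*2+1=3

2,3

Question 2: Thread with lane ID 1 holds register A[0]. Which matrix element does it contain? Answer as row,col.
lane 1: grp=0 (1/4), tig=1 (1%4)
i=0: r=0+0=0, c=1*2+0+0=2

0,2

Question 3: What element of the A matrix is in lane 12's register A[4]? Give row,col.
3,8

lane 12: G=3 (12/4), T=0 (12%4)
i=4: r=3+0=3, c=0*2+0+8=8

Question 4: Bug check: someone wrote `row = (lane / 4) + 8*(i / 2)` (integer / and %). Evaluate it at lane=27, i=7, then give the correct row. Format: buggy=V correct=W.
buggy=30 correct=14

`(lane / 4) + 8*(i / 2)`[27,7]→30
lane 27: G=6 (27/4), T=3 (27%4)
i=7: r=6+8=14, c=3*2+1+8=15
row: 30 vs 14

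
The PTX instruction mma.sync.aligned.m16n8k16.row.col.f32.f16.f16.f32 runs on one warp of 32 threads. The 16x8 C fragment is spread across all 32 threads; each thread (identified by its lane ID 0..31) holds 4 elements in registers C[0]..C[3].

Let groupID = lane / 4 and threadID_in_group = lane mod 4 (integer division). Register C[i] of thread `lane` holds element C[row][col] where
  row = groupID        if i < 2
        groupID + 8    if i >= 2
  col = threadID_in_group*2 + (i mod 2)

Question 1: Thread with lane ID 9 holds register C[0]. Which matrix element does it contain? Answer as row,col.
lane 9: grp=2 (9/4), tig=1 (9%4)
i=0: r=2+0=2, c=1*2+0=2

2,2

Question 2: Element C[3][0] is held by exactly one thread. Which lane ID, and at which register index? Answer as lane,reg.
12,0

r=3→G=3,rhi=0  c=0→T=0,p=0
L=3*4+0=12  i=0*2+0=0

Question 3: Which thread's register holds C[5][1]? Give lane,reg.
20,1

r=5⇒gr=5,Rb=0  c=1⇒th=0,odd=1
L=5*4+0=20  i=0*2+1=1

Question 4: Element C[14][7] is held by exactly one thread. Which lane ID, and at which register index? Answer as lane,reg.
27,3

r: 14->gid=6,r8=1  c: 7->tid=3,i&1=1
L=6*4+3=27  i=1*2+1=3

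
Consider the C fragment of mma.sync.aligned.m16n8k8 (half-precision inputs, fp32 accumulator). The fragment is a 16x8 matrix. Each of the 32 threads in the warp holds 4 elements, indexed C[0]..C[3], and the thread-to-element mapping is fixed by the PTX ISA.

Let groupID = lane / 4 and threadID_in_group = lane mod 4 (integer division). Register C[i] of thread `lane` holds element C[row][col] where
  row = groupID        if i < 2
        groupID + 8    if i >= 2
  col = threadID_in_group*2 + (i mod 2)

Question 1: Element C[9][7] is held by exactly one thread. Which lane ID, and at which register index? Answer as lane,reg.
r=9→G=1,rhi=1  c=7→T=3,p=1
L=1*4+3=7  i=1*2+1=3

7,3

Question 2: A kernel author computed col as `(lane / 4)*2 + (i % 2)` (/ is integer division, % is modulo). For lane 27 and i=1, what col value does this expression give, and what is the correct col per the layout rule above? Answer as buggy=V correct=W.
`(lane / 4)*2 + (i % 2)`[27,1]=>13
L=27=>grp=27>>2=6, tig=27&3=3
[1]=>row 6+0=6  col 3·2+1=7
col: 13 vs 7

buggy=13 correct=7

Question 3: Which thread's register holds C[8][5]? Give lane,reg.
r: 8->gid=0,r8=1  c: 5->tid=2,i&1=1
L=0*4+2=2  i=1*2+1=3

2,3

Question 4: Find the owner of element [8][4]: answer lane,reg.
r=8⇒gr=0,Rb=1  c=4⇒th=2,odd=0
L=0*4+2=2  i=1*2+0=2

2,2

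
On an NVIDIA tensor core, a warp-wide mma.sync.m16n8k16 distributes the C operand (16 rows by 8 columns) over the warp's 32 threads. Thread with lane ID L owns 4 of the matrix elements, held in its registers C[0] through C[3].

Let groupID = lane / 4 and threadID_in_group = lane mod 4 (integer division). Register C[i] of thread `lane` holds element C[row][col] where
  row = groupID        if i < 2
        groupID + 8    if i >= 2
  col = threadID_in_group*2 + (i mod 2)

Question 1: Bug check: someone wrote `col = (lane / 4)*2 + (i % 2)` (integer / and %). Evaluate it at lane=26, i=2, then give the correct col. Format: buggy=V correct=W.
`(lane / 4)*2 + (i % 2)`[26,2]->12
lane 26: g=6 (26/4), t=2 (26%4)
i=2: r=6+8=14, c=2*2+0=4
col: 12 vs 4

buggy=12 correct=4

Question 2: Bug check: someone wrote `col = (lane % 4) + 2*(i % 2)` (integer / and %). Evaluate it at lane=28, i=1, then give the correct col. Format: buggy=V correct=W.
`(lane % 4) + 2*(i % 2)`[28,1]=>2
L=28=>grp=28>>2=7, tig=28&3=0
[1]=>row 7+0=7  col 0·2+1=1
col: 2 vs 1

buggy=2 correct=1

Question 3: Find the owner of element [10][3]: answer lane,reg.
9,3

r:10=>grp=2,rB=1  c:3=>tig=1,lo=1
L=2*4+1=9  i=1*2+1=3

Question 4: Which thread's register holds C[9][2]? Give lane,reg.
5,2

r=9⇒gr=1,Rb=1  c=2⇒th=1,odd=0
L=1*4+1=5  i=1*2+0=2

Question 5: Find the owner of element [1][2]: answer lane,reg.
5,0

r:1=>grp=1,rB=0  c:2=>tig=1,lo=0
L=1*4+1=5  i=0*2+0=0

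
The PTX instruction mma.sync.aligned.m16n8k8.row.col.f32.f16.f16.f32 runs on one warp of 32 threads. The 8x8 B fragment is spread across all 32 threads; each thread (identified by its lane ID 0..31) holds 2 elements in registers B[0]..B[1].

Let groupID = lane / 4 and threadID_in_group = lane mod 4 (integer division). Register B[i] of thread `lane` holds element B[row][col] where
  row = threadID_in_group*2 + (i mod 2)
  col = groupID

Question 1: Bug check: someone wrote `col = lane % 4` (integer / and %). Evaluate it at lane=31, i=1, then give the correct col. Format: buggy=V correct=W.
`lane % 4`[31,1]=>3
lane 31: grp=7 (31/4), tig=3 (31%4)
i=1: r=3*2+1=7, c=grp=7
col: 3 vs 7

buggy=3 correct=7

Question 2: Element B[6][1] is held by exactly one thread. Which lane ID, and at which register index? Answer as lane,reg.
7,0

c=1⇒gr=1  r=6⇒th=3,odd=0
L=1*4+3=7  i=0=0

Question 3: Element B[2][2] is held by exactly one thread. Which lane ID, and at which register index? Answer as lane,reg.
9,0

c=2⇒gr=2  r=2⇒th=1,odd=0
L=2*4+1=9  i=0=0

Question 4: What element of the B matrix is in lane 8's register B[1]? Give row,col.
1,2

8: gr=2,th=0
[1] (0*2+1,2) = (1,2)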